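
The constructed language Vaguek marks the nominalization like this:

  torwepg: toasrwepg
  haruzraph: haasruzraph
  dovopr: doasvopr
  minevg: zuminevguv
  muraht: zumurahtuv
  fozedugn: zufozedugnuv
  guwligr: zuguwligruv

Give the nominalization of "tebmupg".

teasbmupg

"tebmupg" has second-to-last letter 'p'. The stems whose second-to-last letter is 'p' (torwepg → toasrwepg, haruzraph → haasruzraph, dovopr → doasvopr) insert -as- after the first vowel.
The other pattern: stems whose second-to-last letter is 'g', 'h' or 'v' add zu- … -uv around the stem.
So tebmupg → teasbmupg.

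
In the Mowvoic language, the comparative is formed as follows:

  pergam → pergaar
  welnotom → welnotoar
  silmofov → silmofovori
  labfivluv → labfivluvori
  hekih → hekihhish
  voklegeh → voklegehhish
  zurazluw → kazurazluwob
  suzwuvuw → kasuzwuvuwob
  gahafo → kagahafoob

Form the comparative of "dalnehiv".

"dalnehiv" ends in -v. The stems ending in -v (silmofov → silmofovori, labfivluv → labfivluvori) add -ori.
So dalnehiv → dalnehivori.

dalnehivori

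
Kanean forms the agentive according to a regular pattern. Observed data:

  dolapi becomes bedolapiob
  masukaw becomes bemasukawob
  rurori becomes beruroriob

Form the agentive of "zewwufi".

bezewwufiob

Every pair shown (dolapi → bedolapiob, masukaw → bemasukawob, rurori → beruroriob) follows the same rule: add be- … -ob around the stem.
So zewwufi → bezewwufiob.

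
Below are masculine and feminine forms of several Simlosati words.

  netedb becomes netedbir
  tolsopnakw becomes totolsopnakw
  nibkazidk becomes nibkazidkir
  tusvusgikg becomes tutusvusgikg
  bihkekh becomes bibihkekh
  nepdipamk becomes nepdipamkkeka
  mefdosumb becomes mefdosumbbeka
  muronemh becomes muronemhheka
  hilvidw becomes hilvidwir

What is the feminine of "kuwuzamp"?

"kuwuzamp" has second-to-last letter 'm'. The stems whose second-to-last letter is 'm' (mefdosumb → mefdosumbbeka, muronemh → muronemhheka, nepdipamk → nepdipamkkeka) double the final consonant and add -eka.
So kuwuzamp → kuwuzamppeka.

kuwuzamppeka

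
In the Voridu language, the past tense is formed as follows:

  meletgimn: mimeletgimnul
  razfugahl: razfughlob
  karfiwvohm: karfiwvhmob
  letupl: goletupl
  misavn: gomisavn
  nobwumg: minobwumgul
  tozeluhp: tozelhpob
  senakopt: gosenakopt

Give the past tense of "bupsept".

gobupsept

"bupsept" has second-to-last letter 'p'. The stems whose second-to-last letter is 'p' (senakopt → gosenakopt, letupl → goletupl) add the prefix go-.
So bupsept → gobupsept.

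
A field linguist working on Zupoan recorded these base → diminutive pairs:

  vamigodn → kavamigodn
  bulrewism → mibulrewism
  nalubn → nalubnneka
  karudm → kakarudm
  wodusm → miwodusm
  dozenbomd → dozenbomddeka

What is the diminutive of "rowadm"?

karowadm

wodusm and karudm both end in -m yet inflect differently (miwodusm, kakarudm), so the final letter is not what conditions the rule; the second-to-last letter is.
"rowadm" has second-to-last letter 'd'. The stems whose second-to-last letter is 'd' (vamigodn → kavamigodn, karudm → kakarudm) add the prefix ka-.
So rowadm → karowadm.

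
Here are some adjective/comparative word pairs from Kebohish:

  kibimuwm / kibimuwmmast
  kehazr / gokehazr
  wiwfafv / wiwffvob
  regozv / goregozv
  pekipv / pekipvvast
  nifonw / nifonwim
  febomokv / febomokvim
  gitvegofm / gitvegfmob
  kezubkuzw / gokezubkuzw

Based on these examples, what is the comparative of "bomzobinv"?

bomzobinvim

pekipv and regozv both end in -v yet inflect differently (pekipvvast, goregozv), so the final letter is not what conditions the rule; the second-to-last letter is.
"bomzobinv" has second-to-last letter 'n'. The one such stem in the data (nifonw → nifonwim) adds -im, so the same rule applies.
The other patterns: stems whose second-to-last letter is 'p' or 'w' double the final consonant and add -ast; stems whose second-to-last letter is 'z' add the prefix go-; stems whose second-to-last letter is 'f' delete the last vowel and add -ob.
So bomzobinv → bomzobinvim.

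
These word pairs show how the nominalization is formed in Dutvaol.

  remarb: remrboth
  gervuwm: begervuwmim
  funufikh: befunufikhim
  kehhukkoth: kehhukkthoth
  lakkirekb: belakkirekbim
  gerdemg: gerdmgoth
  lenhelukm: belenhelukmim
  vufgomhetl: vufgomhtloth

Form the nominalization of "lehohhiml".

lehohhmloth

lakkirekb and remarb both end in -b yet inflect differently (belakkirekbim, remrboth), so the final letter is not what conditions the rule; the second-to-last letter is.
"lehohhiml" has second-to-last letter 'm'. The one such stem in the data (gerdemg → gerdmgoth) deletes the last vowel and adds -oth (as do remarb, vufgomhetl), so the same rule applies.
The other pattern: stems whose second-to-last letter is 'k' or 'w' add be- … -im around the stem.
So lehohhiml → lehohhmloth.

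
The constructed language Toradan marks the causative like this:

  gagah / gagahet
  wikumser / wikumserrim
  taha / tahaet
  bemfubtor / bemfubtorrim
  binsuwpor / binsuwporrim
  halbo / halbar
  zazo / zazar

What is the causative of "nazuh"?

"nazuh" ends in -h. The one such stem in the data (gagah → gagahet) adds -et, so the same rule applies.
The other patterns: stems ending in -o drop the final letter and add -ar; stems ending in -r double the final consonant and add -im.
So nazuh → nazuhet.

nazuhet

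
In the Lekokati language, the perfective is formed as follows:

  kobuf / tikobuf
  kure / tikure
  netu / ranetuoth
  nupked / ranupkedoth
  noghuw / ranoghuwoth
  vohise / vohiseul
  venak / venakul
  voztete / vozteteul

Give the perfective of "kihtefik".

tikihtefik

kure and vohise both end in -e yet inflect differently (tikure, vohiseul), so the final letter is not what conditions the rule; the first letter is.
"kihtefik" begins with k-. The stems beginning with k- (kobuf → tikobuf, kure → tikure) add the prefix ti-.
The other patterns: stems beginning with n- add ra- … -oth around the stem; stems beginning with v- add -ul.
So kihtefik → tikihtefik.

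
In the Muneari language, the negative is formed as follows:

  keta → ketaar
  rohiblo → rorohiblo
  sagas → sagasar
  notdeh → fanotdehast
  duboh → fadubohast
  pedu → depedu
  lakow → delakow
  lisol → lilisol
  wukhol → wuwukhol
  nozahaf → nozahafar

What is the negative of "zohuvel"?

zozohuvel

"zohuvel" ends in -l. The stems ending in -l (wukhol → wuwukhol, lisol → lilisol) repeat the first consonant+vowel as a prefix.
The other patterns: stems ending in -h add fa- … -ast around the stem; stems ending in -u or -w add the prefix de-; stems ending in -a, -f or -s add -ar.
So zohuvel → zozohuvel.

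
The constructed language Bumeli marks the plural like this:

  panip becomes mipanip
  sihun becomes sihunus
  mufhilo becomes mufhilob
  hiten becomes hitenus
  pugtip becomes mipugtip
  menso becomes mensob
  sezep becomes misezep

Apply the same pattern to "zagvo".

zagvob

sezep and hiten both have last vowel 'e' yet inflect differently (misezep, hitenus), so the last vowel is not what conditions the rule; the final letter is.
"zagvo" ends in -o. The stems ending in -o (mufhilo → mufhilob, menso → mensob) drop the final letter and add -ob.
The other patterns: stems ending in -p add the prefix mi-; stems ending in -n add -us.
So zagvo → zagvob.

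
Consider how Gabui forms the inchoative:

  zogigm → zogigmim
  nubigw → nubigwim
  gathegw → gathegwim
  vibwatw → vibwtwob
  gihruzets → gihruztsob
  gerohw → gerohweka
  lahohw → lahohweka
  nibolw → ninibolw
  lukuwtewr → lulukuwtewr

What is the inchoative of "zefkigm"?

zefkigmim

"zefkigm" has second-to-last letter 'g'. The stems whose second-to-last letter is 'g' (zogigm → zogigmim, nubigw → nubigwim, gathegw → gathegwim) add -im.
The other patterns: stems whose second-to-last letter is 't' delete the last vowel and add -ob; stems whose second-to-last letter is 'h' add -eka; stems whose second-to-last letter is 'l' or 'w' repeat the first consonant+vowel as a prefix.
So zefkigm → zefkigmim.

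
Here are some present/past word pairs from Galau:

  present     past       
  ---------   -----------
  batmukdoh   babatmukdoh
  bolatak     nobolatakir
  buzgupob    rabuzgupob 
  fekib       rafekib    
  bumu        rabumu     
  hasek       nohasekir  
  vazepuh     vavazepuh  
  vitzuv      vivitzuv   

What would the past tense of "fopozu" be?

rafopozu

bumu and vazepuh both have last vowel 'u' yet inflect differently (rabumu, vavazepuh), so the last vowel is not what conditions the rule; the final letter is.
"fopozu" ends in -u. The one such stem in the data (bumu → rabumu) adds the prefix ra-, so the same rule applies.
The other patterns: stems ending in -k add no- … -ir around the stem; stems ending in -h or -v repeat the first consonant+vowel as a prefix.
So fopozu → rafopozu.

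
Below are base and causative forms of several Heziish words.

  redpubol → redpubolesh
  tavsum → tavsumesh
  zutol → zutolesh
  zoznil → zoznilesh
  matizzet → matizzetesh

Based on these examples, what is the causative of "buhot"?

buhotesh

Every pair shown (redpubol → redpubolesh, tavsum → tavsumesh, zutol → zutolesh, …) follows the same rule: add -esh.
So buhot → buhotesh.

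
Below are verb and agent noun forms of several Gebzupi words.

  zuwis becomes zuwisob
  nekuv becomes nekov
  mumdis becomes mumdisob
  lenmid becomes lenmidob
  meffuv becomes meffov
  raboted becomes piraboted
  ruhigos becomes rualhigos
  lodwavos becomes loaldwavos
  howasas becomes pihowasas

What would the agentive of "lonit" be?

zuwis and lodwavos both end in -s yet inflect differently (zuwisob, loaldwavos), so the final letter is not what conditions the rule; the last vowel is.
"lonit" has last vowel 'i'. The stems whose last vowel is 'i' (zuwis → zuwisob, mumdis → mumdisob, lenmid → lenmidob) add -ob.
So lonit → lonitob.

lonitob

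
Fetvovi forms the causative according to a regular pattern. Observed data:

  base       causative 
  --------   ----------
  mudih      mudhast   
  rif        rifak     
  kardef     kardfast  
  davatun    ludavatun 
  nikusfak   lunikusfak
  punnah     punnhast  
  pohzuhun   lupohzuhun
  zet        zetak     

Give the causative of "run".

rif and kardef both end in -f yet inflect differently (rifak, kardfast), so the final letter is not what conditions the rule; the number of vowels is.
"run" has 1 vowel. The stems with 1 vowel (rif → rifak, zet → zetak) add -ak.
The other patterns: stems with 2 vowels delete the last vowel and add -ast; stems with 3 vowels add the prefix lu-.
So run → runak.

runak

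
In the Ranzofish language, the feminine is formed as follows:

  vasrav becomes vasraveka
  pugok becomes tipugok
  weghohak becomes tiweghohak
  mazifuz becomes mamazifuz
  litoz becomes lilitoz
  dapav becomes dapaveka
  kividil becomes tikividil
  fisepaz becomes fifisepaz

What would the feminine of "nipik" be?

tinipik

"nipik" ends in -k. The stems ending in -k (weghohak → tiweghohak, pugok → tipugok) add the prefix ti-.
The other patterns: stems ending in -v add -eka; stems ending in -z repeat the first consonant+vowel as a prefix.
So nipik → tinipik.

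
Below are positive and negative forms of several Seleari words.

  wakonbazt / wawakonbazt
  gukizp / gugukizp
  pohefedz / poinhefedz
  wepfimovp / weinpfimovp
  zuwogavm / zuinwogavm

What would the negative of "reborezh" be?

rereborezh

"reborezh" has second-to-last letter 'z'. The stems whose second-to-last letter is 'z' (wakonbazt → wawakonbazt, gukizp → gugukizp) repeat the first consonant+vowel as a prefix.
So reborezh → rereborezh.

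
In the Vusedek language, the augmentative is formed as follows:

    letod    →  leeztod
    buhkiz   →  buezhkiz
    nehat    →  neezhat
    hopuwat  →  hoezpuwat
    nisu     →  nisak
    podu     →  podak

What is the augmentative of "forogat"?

nehat and nisu both begin with n- yet inflect differently (neezhat, nisak), so the first letter is not what conditions the rule; whether the stem ends in a vowel or a consonant is.
"forogat" ends in a consonant. The stems ending in a consonant (letod → leeztod, buhkiz → buezhkiz, nehat → neezhat) insert -ez- after the first vowel.
So forogat → foezrogat.

foezrogat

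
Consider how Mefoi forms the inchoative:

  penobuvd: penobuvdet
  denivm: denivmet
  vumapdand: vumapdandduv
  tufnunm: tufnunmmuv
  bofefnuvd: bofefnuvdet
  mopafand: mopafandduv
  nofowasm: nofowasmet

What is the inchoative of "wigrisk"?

"wigrisk" has second-to-last letter 's'. The one such stem in the data (nofowasm → nofowasmet) adds -et, so the same rule applies.
The other pattern: stems whose second-to-last letter is 'n' double the final consonant and add -uv.
So wigrisk → wigrisket.

wigrisket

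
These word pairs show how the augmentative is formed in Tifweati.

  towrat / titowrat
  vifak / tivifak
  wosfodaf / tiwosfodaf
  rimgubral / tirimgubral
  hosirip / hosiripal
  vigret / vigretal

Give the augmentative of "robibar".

tirobibar

towrat and vigret both end in -t yet inflect differently (titowrat, vigretal), so the final letter is not what conditions the rule; the last vowel is.
"robibar" has last vowel 'a'. The stems whose last vowel is 'a' (vifak → tivifak, wosfodaf → tiwosfodaf, rimgubral → tirimgubral) add the prefix ti-.
So robibar → tirobibar.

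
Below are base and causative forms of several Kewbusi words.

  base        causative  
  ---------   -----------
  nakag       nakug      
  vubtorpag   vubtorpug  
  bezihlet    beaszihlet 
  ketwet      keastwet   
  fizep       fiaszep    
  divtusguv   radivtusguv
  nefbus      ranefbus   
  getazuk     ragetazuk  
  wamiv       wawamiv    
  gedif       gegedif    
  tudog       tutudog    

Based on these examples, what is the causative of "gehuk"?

ragehuk

divtusguv and wamiv both end in -v yet inflect differently (radivtusguv, wawamiv), so the final letter is not what conditions the rule; the last vowel is.
"gehuk" has last vowel 'u'. The stems whose last vowel is 'u' (divtusguv → radivtusguv, nefbus → ranefbus, getazuk → ragetazuk) add the prefix ra-.
The other patterns: stems whose last vowel is 'a' change the last vowel to 'u'; stems whose last vowel is 'e' insert -as- after the first vowel; stems whose last vowel is 'i' or 'o' repeat the first consonant+vowel as a prefix.
So gehuk → ragehuk.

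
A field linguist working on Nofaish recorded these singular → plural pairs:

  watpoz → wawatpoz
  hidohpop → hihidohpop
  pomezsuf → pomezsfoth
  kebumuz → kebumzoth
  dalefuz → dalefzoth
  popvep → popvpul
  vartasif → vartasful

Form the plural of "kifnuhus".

watpoz and kebumuz both end in -z yet inflect differently (wawatpoz, kebumzoth), so the final letter is not what conditions the rule; the last vowel is.
"kifnuhus" has last vowel 'u'. The stems whose last vowel is 'u' (pomezsuf → pomezsfoth, kebumuz → kebumzoth, dalefuz → dalefzoth) delete the last vowel and add -oth.
The other patterns: stems whose last vowel is 'o' repeat the first consonant+vowel as a prefix; stems whose last vowel is 'e' or 'i' delete the last vowel and add -ul.
So kifnuhus → kifnuhsoth.

kifnuhsoth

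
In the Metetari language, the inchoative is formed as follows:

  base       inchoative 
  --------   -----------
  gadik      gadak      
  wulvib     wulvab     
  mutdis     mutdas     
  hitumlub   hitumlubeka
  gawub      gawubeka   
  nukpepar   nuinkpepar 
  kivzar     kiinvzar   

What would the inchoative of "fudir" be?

fudar

wulvib and hitumlub both end in -b yet inflect differently (wulvab, hitumlubeka), so the final letter is not what conditions the rule; the last vowel is.
"fudir" has last vowel 'i'. The stems whose last vowel is 'i' (gadik → gadak, wulvib → wulvab, mutdis → mutdas) change the last vowel to 'a'.
The other patterns: stems whose last vowel is 'u' add -eka; stems whose last vowel is 'a' insert -in- after the first vowel.
So fudir → fudar.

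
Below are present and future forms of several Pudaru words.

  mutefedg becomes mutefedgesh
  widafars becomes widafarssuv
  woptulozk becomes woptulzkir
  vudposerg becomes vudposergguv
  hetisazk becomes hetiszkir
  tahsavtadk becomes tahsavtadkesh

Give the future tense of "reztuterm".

hetisazk and tahsavtadk both end in -k yet inflect differently (hetiszkir, tahsavtadkesh), so the final letter is not what conditions the rule; the second-to-last letter is.
"reztuterm" has second-to-last letter 'r'. The stems whose second-to-last letter is 'r' (vudposerg → vudposergguv, widafars → widafarssuv) double the final consonant and add -uv.
So reztuterm → reztutermmuv.

reztutermmuv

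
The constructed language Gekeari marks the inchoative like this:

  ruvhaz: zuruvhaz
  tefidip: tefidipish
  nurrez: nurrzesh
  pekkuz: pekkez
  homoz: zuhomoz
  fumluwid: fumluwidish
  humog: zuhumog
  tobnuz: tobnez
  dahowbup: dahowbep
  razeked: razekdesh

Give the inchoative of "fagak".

zufagak

tefidip and dahowbup both end in -p yet inflect differently (tefidipish, dahowbep), so the final letter is not what conditions the rule; the last vowel is.
"fagak" has last vowel 'a'. The one such stem in the data (ruvhaz → zuruvhaz) adds the prefix zu-, so the same rule applies.
The other patterns: stems whose last vowel is 'i' add -ish; stems whose last vowel is 'u' change the last vowel to 'e'; stems whose last vowel is 'e' delete the last vowel and add -esh.
So fagak → zufagak.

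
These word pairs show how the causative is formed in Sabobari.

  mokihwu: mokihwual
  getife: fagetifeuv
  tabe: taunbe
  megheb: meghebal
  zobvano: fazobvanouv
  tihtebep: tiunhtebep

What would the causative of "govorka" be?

getife and tabe both end in -e yet inflect differently (fagetifeuv, taunbe), so the final letter is not what conditions the rule; the first letter is.
"govorka" begins with g-. The one such stem in the data (getife → fagetifeuv) adds fa- … -uv around the stem, so the same rule applies.
So govorka → fagovorkauv.

fagovorkauv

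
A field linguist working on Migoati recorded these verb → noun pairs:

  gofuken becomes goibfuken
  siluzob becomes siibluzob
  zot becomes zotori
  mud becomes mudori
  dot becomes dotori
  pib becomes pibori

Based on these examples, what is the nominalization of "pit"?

pitori

"pit" has 1 vowel. The stems with 1 vowel (zot → zotori, mud → mudori, dot → dotori) add -ori.
The other pattern: stems with 3 vowels insert -ib- after the first vowel.
So pit → pitori.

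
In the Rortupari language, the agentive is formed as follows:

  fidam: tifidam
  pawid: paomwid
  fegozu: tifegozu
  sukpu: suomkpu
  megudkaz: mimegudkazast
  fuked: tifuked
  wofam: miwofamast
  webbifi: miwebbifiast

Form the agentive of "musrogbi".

fuked and pawid both end in -d yet inflect differently (tifuked, paomwid), so the final letter is not what conditions the rule; the first letter is.
"musrogbi" begins with m-. The one such stem in the data (megudkaz → mimegudkazast) adds mi- … -ast around the stem, so the same rule applies.
The other patterns: stems beginning with f- add the prefix ti-; stems beginning with p- or s- insert -om- after the first vowel.
So musrogbi → mimusrogbiast.

mimusrogbiast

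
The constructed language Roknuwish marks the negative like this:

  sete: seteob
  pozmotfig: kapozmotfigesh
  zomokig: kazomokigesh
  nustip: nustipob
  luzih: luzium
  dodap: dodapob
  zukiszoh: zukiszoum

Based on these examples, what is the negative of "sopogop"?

sopogopob

zomokig and luzih both have last vowel 'i' yet inflect differently (kazomokigesh, luzium), so the last vowel is not what conditions the rule; the final letter is.
"sopogop" ends in -p. The stems ending in -p (nustip → nustipob, dodap → dodapob) add -ob.
The other patterns: stems ending in -g add ka- … -esh around the stem; stems ending in -h drop the final letter and add -um.
So sopogop → sopogopob.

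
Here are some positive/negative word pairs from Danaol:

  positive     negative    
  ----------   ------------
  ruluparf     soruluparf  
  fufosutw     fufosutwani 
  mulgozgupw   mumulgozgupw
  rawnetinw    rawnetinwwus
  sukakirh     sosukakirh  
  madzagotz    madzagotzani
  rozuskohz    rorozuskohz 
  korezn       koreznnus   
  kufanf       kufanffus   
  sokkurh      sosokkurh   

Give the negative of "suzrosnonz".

fufosutw and rawnetinw both end in -w yet inflect differently (fufosutwani, rawnetinwwus), so the final letter is not what conditions the rule; the second-to-last letter is.
"suzrosnonz" has second-to-last letter 'n'. The stems whose second-to-last letter is 'n' (rawnetinw → rawnetinwwus, kufanf → kufanffus) double the final consonant and add -us.
The other patterns: stems whose second-to-last letter is 't' add -ani; stems whose second-to-last letter is 'r' add the prefix so-; stems whose second-to-last letter is 'h' or 'p' repeat the first consonant+vowel as a prefix.
So suzrosnonz → suzrosnonzzus.

suzrosnonzzus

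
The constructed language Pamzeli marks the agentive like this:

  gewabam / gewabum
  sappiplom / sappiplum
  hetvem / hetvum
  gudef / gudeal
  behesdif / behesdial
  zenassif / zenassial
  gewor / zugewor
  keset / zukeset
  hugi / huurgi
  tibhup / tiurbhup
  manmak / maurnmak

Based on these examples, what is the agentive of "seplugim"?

"seplugim" ends in -m. The stems ending in -m (gewabam → gewabum, sappiplom → sappiplum, hetvem → hetvum) change the last vowel to 'u'.
The other patterns: stems ending in -f drop the final letter and add -al; stems ending in -r or -t add the prefix zu-; stems ending in -i, -k or -p insert -ur- after the first vowel.
So seplugim → seplugum.

seplugum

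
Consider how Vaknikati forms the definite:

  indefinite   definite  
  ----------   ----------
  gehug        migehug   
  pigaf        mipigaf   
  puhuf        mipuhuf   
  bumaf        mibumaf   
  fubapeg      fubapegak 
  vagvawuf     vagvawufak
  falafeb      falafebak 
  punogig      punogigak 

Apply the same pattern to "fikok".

gehug and fubapeg both end in -g yet inflect differently (migehug, fubapegak), so the final letter is not what conditions the rule; the number of vowels is.
"fikok" has 2 vowels. The stems with 2 vowels (gehug → migehug, pigaf → mipigaf, puhuf → mipuhuf) add the prefix mi-.
So fikok → mifikok.

mifikok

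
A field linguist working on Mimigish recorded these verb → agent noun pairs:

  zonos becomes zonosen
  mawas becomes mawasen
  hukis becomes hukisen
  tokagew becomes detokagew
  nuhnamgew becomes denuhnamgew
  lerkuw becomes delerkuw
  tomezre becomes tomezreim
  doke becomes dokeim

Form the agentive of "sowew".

desowew

tokagew and tomezre both have last vowel 'e' yet inflect differently (detokagew, tomezreim), so the last vowel is not what conditions the rule; the final letter is.
"sowew" ends in -w. The stems ending in -w (tokagew → detokagew, nuhnamgew → denuhnamgew, lerkuw → delerkuw) add the prefix de-.
The other patterns: stems ending in -s add -en; stems ending in -e add -im.
So sowew → desowew.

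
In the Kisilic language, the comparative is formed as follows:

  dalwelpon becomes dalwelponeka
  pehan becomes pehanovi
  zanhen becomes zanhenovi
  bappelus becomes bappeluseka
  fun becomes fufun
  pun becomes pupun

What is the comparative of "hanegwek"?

hanegwekeka

pun and pehan both end in -n yet inflect differently (pupun, pehanovi), so the final letter is not what conditions the rule; the number of vowels is.
"hanegwek" has 3 vowels. The stems with 3 vowels (dalwelpon → dalwelponeka, bappelus → bappeluseka) add -eka.
The other patterns: stems with 1 vowel repeat the first consonant+vowel as a prefix; stems with 2 vowels add -ovi.
So hanegwek → hanegwekeka.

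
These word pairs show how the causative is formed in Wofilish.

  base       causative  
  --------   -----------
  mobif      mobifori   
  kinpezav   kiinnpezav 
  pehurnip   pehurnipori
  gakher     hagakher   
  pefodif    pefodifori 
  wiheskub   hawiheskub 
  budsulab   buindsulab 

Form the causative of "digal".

budsulab and wiheskub both end in -b yet inflect differently (buindsulab, hawiheskub), so the final letter is not what conditions the rule; the last vowel is.
"digal" has last vowel 'a'. The stems whose last vowel is 'a' (budsulab → buindsulab, kinpezav → kiinnpezav) insert -in- after the first vowel.
The other patterns: stems whose last vowel is 'i' add -ori; stems whose last vowel is 'e' or 'u' add the prefix ha-.
So digal → diingal.

diingal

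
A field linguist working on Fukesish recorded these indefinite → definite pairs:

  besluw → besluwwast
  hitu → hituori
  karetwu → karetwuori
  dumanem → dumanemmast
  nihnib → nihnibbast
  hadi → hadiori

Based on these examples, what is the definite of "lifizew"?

lifizewwast

karetwu and besluw both have last vowel 'u' yet inflect differently (karetwuori, besluwwast), so the last vowel is not what conditions the rule; whether the stem ends in a vowel or a consonant is.
"lifizew" ends in a consonant. The stems ending in a consonant (besluw → besluwwast, nihnib → nihnibbast, dumanem → dumanemmast) double the final consonant and add -ast.
The other pattern: stems ending in a vowel add -ori.
So lifizew → lifizewwast.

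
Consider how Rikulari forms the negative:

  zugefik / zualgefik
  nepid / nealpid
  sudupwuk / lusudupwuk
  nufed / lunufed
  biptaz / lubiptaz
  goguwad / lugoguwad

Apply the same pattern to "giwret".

lugiwret

zugefik and sudupwuk both end in -k yet inflect differently (zualgefik, lusudupwuk), so the final letter is not what conditions the rule; the last vowel is.
"giwret" has last vowel 'e'. The one such stem in the data (nufed → lunufed) adds the prefix lu-, so the same rule applies.
The other pattern: stems whose last vowel is 'i' insert -al- after the first vowel.
So giwret → lugiwret.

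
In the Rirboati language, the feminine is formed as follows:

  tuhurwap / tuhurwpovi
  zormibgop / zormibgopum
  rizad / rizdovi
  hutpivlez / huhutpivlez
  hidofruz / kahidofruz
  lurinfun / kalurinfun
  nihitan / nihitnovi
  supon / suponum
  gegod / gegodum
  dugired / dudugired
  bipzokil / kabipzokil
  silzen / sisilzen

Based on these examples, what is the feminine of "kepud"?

"kepud" has last vowel 'u'. The stems whose last vowel is 'u' (lurinfun → kalurinfun, hidofruz → kahidofruz) add the prefix ka-.
So kepud → kakepud.

kakepud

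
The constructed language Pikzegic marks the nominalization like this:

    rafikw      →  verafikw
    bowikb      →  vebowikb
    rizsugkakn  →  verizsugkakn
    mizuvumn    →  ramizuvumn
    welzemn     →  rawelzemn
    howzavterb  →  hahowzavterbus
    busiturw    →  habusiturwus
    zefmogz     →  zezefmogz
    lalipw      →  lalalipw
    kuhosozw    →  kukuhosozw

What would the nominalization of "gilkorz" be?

rizsugkakn and mizuvumn both end in -n yet inflect differently (verizsugkakn, ramizuvumn), so the final letter is not what conditions the rule; the second-to-last letter is.
"gilkorz" has second-to-last letter 'r'. The stems whose second-to-last letter is 'r' (howzavterb → hahowzavterbus, busiturw → habusiturwus) add ha- … -us around the stem.
So gilkorz → hagilkorzus.

hagilkorzus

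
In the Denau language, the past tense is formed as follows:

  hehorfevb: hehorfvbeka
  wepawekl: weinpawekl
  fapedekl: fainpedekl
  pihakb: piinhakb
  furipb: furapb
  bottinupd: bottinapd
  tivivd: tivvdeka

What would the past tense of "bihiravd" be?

hehorfevb and pihakb both end in -b yet inflect differently (hehorfvbeka, piinhakb), so the final letter is not what conditions the rule; the second-to-last letter is.
"bihiravd" has second-to-last letter 'v'. The stems whose second-to-last letter is 'v' (hehorfevb → hehorfvbeka, tivivd → tivvdeka) delete the last vowel and add -eka.
The other patterns: stems whose second-to-last letter is 'k' insert -in- after the first vowel; stems whose second-to-last letter is 'p' change the last vowel to 'a'.
So bihiravd → bihirvdeka.

bihirvdeka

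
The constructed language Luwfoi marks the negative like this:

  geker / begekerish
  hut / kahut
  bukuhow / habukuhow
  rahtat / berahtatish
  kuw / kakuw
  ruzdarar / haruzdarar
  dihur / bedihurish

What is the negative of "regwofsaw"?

hut and rahtat both end in -t yet inflect differently (kahut, berahtatish), so the final letter is not what conditions the rule; the number of vowels is.
"regwofsaw" has 3 vowels. The stems with 3 vowels (bukuhow → habukuhow, ruzdarar → haruzdarar) add the prefix ha-.
The other patterns: stems with 1 vowel add the prefix ka-; stems with 2 vowels add be- … -ish around the stem.
So regwofsaw → haregwofsaw.

haregwofsaw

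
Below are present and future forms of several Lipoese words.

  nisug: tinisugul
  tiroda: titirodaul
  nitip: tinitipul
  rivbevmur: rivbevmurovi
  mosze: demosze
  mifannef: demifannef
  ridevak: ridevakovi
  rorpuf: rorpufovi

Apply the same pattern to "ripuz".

ripuzovi

"ripuz" begins with r-. The stems beginning with r- (ridevak → ridevakovi, rorpuf → rorpufovi, rivbevmur → rivbevmurovi) add -ovi.
The other patterns: stems beginning with m- add the prefix de-; stems beginning with n- or t- add ti- … -ul around the stem.
So ripuz → ripuzovi.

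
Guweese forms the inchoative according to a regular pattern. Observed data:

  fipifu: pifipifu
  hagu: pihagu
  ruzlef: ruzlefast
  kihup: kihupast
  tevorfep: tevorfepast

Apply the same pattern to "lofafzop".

fipifu and kihup both have last vowel 'u' yet inflect differently (pifipifu, kihupast), so the last vowel is not what conditions the rule; the final letter is.
"lofafzop" ends in -p. The stems ending in -p (kihup → kihupast, tevorfep → tevorfepast) add -ast.
So lofafzop → lofafzopast.

lofafzopast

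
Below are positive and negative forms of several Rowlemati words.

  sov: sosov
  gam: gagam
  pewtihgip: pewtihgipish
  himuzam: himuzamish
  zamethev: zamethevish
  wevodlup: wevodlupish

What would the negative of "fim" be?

"fim" has 1 vowel. The stems with 1 vowel (sov → sosov, gam → gagam) repeat the first consonant+vowel as a prefix.
The other pattern: stems with 3 vowels add -ish.
So fim → fifim.

fifim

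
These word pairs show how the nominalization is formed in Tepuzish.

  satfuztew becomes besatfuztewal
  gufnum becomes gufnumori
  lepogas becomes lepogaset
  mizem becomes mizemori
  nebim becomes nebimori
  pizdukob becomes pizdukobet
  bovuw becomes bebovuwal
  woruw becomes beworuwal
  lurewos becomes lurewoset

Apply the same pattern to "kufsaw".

bekufsawal

bovuw and gufnum both have last vowel 'u' yet inflect differently (bebovuwal, gufnumori), so the last vowel is not what conditions the rule; the final letter is.
"kufsaw" ends in -w. The stems ending in -w (bovuw → bebovuwal, woruw → beworuwal, satfuztew → besatfuztewal) add be- … -al around the stem.
So kufsaw → bekufsawal.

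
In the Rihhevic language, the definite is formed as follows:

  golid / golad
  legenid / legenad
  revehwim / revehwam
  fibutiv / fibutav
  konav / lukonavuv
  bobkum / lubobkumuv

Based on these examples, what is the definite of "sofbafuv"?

lusofbafuvuv

fibutiv and konav both end in -v yet inflect differently (fibutav, lukonavuv), so the final letter is not what conditions the rule; the last vowel is.
"sofbafuv" has last vowel 'u'. The one such stem in the data (bobkum → lubobkumuv) adds lu- … -uv around the stem, so the same rule applies.
The other pattern: stems whose last vowel is 'i' change the last vowel to 'a'.
So sofbafuv → lusofbafuvuv.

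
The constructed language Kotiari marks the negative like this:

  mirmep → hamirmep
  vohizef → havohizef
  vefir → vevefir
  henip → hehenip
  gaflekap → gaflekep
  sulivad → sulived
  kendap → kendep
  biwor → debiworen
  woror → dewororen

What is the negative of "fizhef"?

hafizhef

"fizhef" has last vowel 'e'. The stems whose last vowel is 'e' (mirmep → hamirmep, vohizef → havohizef) add the prefix ha-.
So fizhef → hafizhef.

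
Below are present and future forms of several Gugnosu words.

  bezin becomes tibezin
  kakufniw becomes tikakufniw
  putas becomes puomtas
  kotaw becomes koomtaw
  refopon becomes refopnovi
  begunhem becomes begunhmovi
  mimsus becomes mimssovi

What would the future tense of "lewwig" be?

tilewwig

kakufniw and kotaw both end in -w yet inflect differently (tikakufniw, koomtaw), so the final letter is not what conditions the rule; the last vowel is.
"lewwig" has last vowel 'i'. The stems whose last vowel is 'i' (bezin → tibezin, kakufniw → tikakufniw) add the prefix ti-.
The other patterns: stems whose last vowel is 'a' insert -om- after the first vowel; stems whose last vowel is 'e', 'o' or 'u' delete the last vowel and add -ovi.
So lewwig → tilewwig.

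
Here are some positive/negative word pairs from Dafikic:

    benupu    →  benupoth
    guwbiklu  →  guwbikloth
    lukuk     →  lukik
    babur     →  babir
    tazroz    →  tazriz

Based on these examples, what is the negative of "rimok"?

"rimok" ends in a consonant. The stems ending in a consonant (babur → babir, tazroz → tazriz, lukuk → lukik) change the last vowel to 'i'.
The other pattern: stems ending in a vowel drop the final letter and add -oth.
So rimok → rimik.

rimik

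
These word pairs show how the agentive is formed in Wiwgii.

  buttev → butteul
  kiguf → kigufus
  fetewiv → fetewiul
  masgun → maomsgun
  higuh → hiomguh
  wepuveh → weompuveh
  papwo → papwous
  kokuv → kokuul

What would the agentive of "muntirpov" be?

wepuveh and buttev both have last vowel 'e' yet inflect differently (weompuveh, butteul), so the last vowel is not what conditions the rule; the final letter is.
"muntirpov" ends in -v. The stems ending in -v (fetewiv → fetewiul, buttev → butteul, kokuv → kokuul) drop the final letter and add -ul.
The other patterns: stems ending in -h or -n insert -om- after the first vowel; stems ending in -f or -o add -us.
So muntirpov → muntirpoul.

muntirpoul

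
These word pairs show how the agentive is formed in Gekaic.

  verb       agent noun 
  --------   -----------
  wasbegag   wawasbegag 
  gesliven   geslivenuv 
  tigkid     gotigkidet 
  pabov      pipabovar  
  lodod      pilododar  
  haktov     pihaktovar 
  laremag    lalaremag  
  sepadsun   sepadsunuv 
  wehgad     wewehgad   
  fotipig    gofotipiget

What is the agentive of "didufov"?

"didufov" has last vowel 'o'. The stems whose last vowel is 'o' (pabov → pipabovar, lodod → pilododar, haktov → pihaktovar) add pi- … -ar around the stem.
The other patterns: stems whose last vowel is 'i' add go- … -et around the stem; stems whose last vowel is 'e' or 'u' add -uv; stems whose last vowel is 'a' repeat the first consonant+vowel as a prefix.
So didufov → pididufovar.

pididufovar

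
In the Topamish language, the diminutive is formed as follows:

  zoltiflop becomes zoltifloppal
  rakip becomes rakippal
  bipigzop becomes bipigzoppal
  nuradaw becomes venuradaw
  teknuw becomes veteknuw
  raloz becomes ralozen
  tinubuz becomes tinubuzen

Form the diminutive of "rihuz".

"rihuz" ends in -z. The stems ending in -z (raloz → ralozen, tinubuz → tinubuzen) add -en.
So rihuz → rihuzen.

rihuzen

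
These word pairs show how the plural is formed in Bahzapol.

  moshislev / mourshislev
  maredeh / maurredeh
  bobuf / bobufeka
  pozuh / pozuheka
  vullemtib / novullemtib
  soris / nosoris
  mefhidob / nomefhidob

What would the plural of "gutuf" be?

"gutuf" has last vowel 'u'. The stems whose last vowel is 'u' (bobuf → bobufeka, pozuh → pozuheka) add -eka.
The other patterns: stems whose last vowel is 'e' insert -ur- after the first vowel; stems whose last vowel is 'i' or 'o' add the prefix no-.
So gutuf → gutufeka.

gutufeka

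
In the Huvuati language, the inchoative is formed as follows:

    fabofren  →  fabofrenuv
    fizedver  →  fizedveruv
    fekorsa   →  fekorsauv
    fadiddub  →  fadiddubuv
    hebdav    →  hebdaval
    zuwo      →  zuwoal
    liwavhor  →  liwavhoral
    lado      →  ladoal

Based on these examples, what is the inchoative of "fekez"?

"fekez" begins with f-. The stems beginning with f- (fabofren → fabofrenuv, fizedver → fizedveruv, fekorsa → fekorsauv) add -uv.
The other pattern: stems beginning with h-, l- or z- add -al.
So fekez → fekezuv.

fekezuv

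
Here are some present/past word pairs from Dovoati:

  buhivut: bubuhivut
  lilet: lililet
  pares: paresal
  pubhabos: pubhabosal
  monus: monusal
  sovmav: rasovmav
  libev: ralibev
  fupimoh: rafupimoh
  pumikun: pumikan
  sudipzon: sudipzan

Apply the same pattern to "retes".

"retes" ends in -s. The stems ending in -s (pares → paresal, pubhabos → pubhabosal, monus → monusal) add -al.
So retes → retesal.

retesal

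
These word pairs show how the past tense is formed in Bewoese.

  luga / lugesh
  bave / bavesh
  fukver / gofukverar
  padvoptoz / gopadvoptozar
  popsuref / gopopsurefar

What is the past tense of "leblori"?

bave and fukver both have last vowel 'e' yet inflect differently (bavesh, gofukverar), so the last vowel is not what conditions the rule; whether the stem ends in a vowel or a consonant is.
"leblori" ends in a vowel. The stems ending in a vowel (luga → lugesh, bave → bavesh) drop the final letter and add -esh.
The other pattern: stems ending in a consonant add go- … -ar around the stem.
So leblori → lebloresh.

lebloresh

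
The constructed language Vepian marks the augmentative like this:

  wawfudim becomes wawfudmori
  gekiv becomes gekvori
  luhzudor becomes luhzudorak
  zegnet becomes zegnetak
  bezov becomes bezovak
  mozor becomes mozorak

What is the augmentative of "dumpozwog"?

gekiv and bezov both end in -v yet inflect differently (gekvori, bezovak), so the final letter is not what conditions the rule; the last vowel is.
"dumpozwog" has last vowel 'o'. The stems whose last vowel is 'o' (mozor → mozorak, luhzudor → luhzudorak, bezov → bezovak) add -ak.
So dumpozwog → dumpozwogak.

dumpozwogak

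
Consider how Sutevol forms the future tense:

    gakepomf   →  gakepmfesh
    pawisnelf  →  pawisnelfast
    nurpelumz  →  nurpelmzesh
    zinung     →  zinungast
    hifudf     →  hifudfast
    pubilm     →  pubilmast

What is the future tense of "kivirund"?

"kivirund" has second-to-last letter 'n'. The one such stem in the data (zinung → zinungast) adds -ast, so the same rule applies.
The other pattern: stems whose second-to-last letter is 'm' delete the last vowel and add -esh.
So kivirund → kivirundast.

kivirundast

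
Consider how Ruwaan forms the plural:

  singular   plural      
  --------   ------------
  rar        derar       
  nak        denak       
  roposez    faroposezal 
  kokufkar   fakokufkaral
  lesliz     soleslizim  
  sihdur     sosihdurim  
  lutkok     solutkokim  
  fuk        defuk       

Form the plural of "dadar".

rar and sihdur both end in -r yet inflect differently (derar, sosihdurim), so the final letter is not what conditions the rule; the number of vowels is.
"dadar" has 2 vowels. The stems with 2 vowels (sihdur → sosihdurim, lesliz → soleslizim, lutkok → solutkokim) add so- … -im around the stem.
So dadar → sodadarim.

sodadarim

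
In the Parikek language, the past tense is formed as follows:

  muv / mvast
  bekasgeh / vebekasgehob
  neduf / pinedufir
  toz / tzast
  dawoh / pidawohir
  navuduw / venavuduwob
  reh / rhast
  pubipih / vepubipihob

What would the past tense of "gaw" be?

reh and dawoh both end in -h yet inflect differently (rhast, pidawohir), so the final letter is not what conditions the rule; the number of vowels is.
"gaw" has 1 vowel. The stems with 1 vowel (muv → mvast, reh → rhast, toz → tzast) delete the last vowel and add -ast.
So gaw → gwast.

gwast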